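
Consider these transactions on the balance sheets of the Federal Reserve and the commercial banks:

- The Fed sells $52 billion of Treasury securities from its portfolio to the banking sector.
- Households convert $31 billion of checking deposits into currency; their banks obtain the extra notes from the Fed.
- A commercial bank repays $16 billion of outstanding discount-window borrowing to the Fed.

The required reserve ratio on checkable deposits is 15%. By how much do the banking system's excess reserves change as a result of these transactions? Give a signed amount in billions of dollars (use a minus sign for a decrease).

OMO sale (to banks) $52 billion: reserves −$52B, deposits 0.
Currency withdrawal $31 billion: reserves −$31B, deposits −$31B.
Discount-window repayment $16 billion: reserves −$16B, deposits 0.
Totals: Δreserves = −$99B, Δdeposits = −$31B.
Δrequired reserves = 15% × −$31B = −$4.65B.
Δexcess reserves = Δreserves − Δrequired = −$99B − (−$4.65B) = -$94.35 billion.

-$94.35 billion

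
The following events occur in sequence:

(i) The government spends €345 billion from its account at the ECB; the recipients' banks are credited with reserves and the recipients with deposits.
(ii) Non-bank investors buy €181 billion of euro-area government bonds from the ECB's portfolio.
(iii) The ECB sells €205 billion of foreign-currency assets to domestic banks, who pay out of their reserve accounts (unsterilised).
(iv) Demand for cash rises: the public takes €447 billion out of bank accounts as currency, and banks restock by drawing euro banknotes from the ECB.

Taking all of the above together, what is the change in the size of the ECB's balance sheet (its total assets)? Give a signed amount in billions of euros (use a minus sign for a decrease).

Government spending €345 billion: only the composition of liabilities changes → 0.
Asset sale (to non-banks) €181 billion: an ECB asset is shed → −€181B.
FX sale €205 billion: an ECB asset is shed → −€205B.
Currency withdrawal €447 billion: only the composition of liabilities changes → 0.
Net: 0 − 181 − 205 + 0 = -€386 billion.

-€386 billion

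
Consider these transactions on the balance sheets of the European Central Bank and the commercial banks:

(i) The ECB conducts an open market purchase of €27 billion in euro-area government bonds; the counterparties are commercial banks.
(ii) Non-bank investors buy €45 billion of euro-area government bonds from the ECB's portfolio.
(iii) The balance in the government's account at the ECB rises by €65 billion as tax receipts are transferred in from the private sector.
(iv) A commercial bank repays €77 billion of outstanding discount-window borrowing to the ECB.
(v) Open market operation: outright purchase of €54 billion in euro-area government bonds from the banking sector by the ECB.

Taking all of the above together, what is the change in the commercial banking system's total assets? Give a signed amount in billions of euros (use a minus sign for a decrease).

-€187 billion

ECB balance sheet:
  Assets:      Securities +€36B, Loans to banks −€77B
  Liabilities: Bank reserves −€106B, Government deposits +€65B
Commercial banking system:
  Assets:      Reserves at CB −€106B, Securities −€81B
  Liabilities: Checkable deposits −€110B, Borrowings from CB −€77B
Change in total bank assets = -€187 billion.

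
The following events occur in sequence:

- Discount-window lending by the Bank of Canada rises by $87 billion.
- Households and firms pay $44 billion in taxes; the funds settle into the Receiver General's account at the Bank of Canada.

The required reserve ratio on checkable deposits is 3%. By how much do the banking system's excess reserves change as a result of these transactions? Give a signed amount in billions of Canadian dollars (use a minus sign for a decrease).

Discount-window loan $87 billion: reserves +$87B, deposits 0.
Government account inflow $44 billion: reserves −$44B, deposits −$44B.
Totals: Δreserves = +$43B, Δdeposits = −$44B.
Δrequired reserves = 3% × −$44B = −$1.32B.
Δexcess reserves = Δreserves − Δrequired = +$43B − (−$1.32B) = +$44.32 billion.

+$44.32 billion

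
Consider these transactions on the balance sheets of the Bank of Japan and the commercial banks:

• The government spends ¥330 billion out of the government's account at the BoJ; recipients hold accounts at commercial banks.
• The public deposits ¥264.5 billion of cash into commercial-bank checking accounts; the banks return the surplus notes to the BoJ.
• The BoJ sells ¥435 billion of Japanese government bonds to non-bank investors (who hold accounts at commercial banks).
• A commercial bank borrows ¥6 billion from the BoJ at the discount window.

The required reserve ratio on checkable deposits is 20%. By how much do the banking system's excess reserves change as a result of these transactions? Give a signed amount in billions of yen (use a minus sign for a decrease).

+¥133.6 billion

Government spending ¥330 billion: reserves +¥330B, deposits +¥330B.
Currency deposit ¥264.5 billion: reserves +¥264.5B, deposits +¥264.5B.
Asset sale (to non-banks) ¥435 billion: reserves −¥435B, deposits −¥435B.
Discount-window loan ¥6 billion: reserves +¥6B, deposits 0.
Totals: Δreserves = +¥165.5B, Δdeposits = +¥159.5B.
Δrequired reserves = 20% × +¥159.5B = +¥31.9B.
Δexcess reserves = Δreserves − Δrequired = +¥165.5B − (+¥31.9B) = +¥133.6 billion.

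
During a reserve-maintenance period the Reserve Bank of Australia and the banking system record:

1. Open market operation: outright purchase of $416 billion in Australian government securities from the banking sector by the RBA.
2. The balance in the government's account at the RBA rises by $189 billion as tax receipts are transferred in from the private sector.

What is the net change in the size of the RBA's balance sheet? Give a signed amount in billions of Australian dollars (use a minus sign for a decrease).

RBA balance sheet:
  Assets:      Securities +$416B
  Liabilities: Bank reserves +$227B, Government deposits +$189B
Commercial banking system:
  Assets:      Reserves at CB +$227B, Securities −$416B
  Liabilities: Checkable deposits −$189B
Change in total RBA assets = +$416 billion.

+$416 billion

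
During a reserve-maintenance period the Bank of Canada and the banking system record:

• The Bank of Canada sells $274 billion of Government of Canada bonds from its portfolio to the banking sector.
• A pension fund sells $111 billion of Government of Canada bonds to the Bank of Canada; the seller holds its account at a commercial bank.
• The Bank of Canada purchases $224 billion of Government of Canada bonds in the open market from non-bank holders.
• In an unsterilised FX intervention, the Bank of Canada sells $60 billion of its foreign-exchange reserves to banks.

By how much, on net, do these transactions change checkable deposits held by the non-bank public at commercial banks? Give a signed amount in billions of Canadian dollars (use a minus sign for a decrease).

+$335 billion

OMO sale (to banks) $274 billion: the counterparty is a bank, so public deposits are unchanged → 0.
Asset purchase (from non-banks) $111 billion: non-bank counterparties' bank balances rise → +$111B.
Asset purchase (from non-banks) $224 billion: non-bank counterparties' bank balances rise → +$224B.
FX sale $60 billion: the counterparty is a bank, so public deposits are unchanged → 0.
Net: 0 + 111 + 224 + 0 = +$335 billion.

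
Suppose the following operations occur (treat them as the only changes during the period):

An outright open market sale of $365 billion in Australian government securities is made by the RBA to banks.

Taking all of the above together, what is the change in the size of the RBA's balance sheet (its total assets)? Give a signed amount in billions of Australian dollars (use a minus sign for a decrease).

RBA balance sheet:
  Assets:      Securities −$365B
  Liabilities: Bank reserves −$365B
Change in total RBA assets = -$365 billion.

-$365 billion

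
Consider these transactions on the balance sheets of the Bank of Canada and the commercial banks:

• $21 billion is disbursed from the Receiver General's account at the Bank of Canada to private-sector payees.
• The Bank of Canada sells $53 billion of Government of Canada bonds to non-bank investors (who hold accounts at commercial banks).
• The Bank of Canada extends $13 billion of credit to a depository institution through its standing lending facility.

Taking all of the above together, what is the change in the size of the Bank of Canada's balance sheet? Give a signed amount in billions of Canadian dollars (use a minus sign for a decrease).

-$40 billion

Bank of Canada balance sheet:
  Assets:      Securities −$53B, Loans to banks +$13B
  Liabilities: Bank reserves −$19B, Government deposits −$21B
Commercial banking system:
  Assets:      Reserves at CB −$19B
  Liabilities: Checkable deposits −$32B, Borrowings from CB +$13B
Change in total Bank of Canada assets = -$40 billion.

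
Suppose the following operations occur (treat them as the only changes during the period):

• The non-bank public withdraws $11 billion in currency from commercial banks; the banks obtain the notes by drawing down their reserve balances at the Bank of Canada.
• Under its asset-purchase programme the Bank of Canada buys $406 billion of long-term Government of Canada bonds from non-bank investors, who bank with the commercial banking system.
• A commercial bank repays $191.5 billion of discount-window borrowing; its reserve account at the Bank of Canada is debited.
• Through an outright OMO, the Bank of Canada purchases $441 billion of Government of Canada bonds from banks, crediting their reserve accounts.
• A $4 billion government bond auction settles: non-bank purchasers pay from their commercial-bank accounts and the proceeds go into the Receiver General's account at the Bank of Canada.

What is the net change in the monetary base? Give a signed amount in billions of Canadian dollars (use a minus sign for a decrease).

Currency withdrawal $11 billion: just a shift between currency and reserves — both are base money → 0.
Asset purchase (from non-banks) $406 billion: Bank of Canada balance sheet expands → +$406B.
Discount-window repayment $191.5 billion: Bank of Canada balance sheet contracts → −$191.5B.
OMO purchase (from banks) $441 billion: Bank of Canada balance sheet expands → +$441B.
Government account inflow $4 billion: reserves shift to a non-base liability → −$4B.
Net: 0 + 406 − 191.5 + 441 − 4 = +$651.5 billion.

+$651.5 billion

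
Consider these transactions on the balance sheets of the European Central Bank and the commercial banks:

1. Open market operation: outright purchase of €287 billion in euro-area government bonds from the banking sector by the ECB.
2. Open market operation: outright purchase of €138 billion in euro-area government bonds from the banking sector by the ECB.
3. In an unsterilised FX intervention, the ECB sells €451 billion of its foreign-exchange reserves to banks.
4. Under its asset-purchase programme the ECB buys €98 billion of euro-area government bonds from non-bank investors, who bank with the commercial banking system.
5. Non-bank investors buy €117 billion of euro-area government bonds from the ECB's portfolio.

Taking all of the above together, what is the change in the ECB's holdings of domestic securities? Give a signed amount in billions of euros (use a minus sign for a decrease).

+€406 billion

ECB balance sheet:
  Assets:      Securities +€406B, Foreign assets −€451B
  Liabilities: Bank reserves −€45B
So the change in the ECB's holdings of domestic securities is +€406 billion.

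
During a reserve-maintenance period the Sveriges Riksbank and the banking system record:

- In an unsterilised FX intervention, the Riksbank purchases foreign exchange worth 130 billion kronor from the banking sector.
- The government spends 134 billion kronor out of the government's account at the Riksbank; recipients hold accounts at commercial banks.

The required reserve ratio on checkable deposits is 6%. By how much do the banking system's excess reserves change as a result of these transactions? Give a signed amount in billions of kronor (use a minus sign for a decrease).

+255.96 billion

FX purchase 130 billion kronor: reserves +130B, deposits 0.
Government spending 134 billion kronor: reserves +134B, deposits +134B.
Totals: Δreserves = +264B, Δdeposits = +134B.
Δrequired reserves = 6% × +134B = +8.04B.
Δexcess reserves = Δreserves − Δrequired = +264B − (+8.04B) = +255.96 billion.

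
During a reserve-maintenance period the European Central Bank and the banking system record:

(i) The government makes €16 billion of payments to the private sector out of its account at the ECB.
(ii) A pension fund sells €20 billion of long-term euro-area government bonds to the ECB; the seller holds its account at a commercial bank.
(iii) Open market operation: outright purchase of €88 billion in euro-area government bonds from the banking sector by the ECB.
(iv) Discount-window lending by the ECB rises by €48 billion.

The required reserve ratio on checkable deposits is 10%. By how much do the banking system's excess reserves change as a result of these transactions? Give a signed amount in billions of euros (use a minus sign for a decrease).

+€168.4 billion

Government spending €16 billion: reserves +€16B, deposits +€16B.
Asset purchase (from non-banks) €20 billion: reserves +€20B, deposits +€20B.
OMO purchase (from banks) €88 billion: reserves +€88B, deposits 0.
Discount-window loan €48 billion: reserves +€48B, deposits 0.
Totals: Δreserves = +€172B, Δdeposits = +€36B.
Δrequired reserves = 10% × +€36B = +€3.6B.
Δexcess reserves = Δreserves − Δrequired = +€172B − (+€3.6B) = +€168.4 billion.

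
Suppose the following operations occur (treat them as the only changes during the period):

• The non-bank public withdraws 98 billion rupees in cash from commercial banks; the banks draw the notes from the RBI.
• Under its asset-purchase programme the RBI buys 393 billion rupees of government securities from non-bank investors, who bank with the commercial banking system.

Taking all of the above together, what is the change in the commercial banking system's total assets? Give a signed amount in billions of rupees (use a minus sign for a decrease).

+295 billion

Currency withdrawal 98 billion rupees: bank balance sheets shrink → −98B.
Asset purchase (from non-banks) 393 billion rupees: bank balance sheets expand → +393B.
Net: −98 + 393 = +295 billion.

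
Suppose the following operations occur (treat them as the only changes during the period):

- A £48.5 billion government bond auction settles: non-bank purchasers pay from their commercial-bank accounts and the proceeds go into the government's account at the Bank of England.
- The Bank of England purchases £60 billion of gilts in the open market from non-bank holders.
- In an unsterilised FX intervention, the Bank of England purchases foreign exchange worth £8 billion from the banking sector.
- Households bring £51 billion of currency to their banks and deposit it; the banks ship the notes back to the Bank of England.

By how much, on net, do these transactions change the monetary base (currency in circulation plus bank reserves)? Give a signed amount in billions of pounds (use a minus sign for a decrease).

+£19.5 billion

Government account inflow £48.5 billion: reserves shift to a non-base liability → −£48.5B.
Asset purchase (from non-banks) £60 billion: Bank of England balance sheet expands → +£60B.
FX purchase £8 billion: Bank of England balance sheet expands → +£8B.
Currency deposit £51 billion: just a shift between currency and reserves — both are base money → 0.
Net: −48.5 + 60 + 8 + 0 = +£19.5 billion.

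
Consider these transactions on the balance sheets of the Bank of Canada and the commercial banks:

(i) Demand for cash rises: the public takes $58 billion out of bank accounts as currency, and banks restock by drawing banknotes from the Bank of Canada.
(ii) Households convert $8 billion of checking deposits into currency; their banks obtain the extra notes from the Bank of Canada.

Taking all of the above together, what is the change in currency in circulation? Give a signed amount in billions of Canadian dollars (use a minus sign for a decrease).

+$66 billion

Bank of Canada balance sheet:
  Assets:      no change
  Liabilities: Bank reserves −$66B, Currency in circulation +$66B
Commercial banking system:
  Assets:      Reserves at CB −$66B
  Liabilities: Checkable deposits −$66B
So the change in currency in circulation is +$66 billion.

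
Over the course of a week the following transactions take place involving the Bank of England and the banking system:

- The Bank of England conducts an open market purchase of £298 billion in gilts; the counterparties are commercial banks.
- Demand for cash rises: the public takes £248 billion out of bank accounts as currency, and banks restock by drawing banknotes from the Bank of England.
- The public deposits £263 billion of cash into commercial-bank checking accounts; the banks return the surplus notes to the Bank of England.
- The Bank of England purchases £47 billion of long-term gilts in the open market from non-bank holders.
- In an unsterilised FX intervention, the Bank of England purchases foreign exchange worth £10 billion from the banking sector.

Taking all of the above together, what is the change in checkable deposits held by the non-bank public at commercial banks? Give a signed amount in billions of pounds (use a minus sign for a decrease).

+£62 billion

Bank of England balance sheet:
  Assets:      Securities +£345B, Foreign assets +£10B
  Liabilities: Bank reserves +£370B, Currency in circulation −£15B
Commercial banking system:
  Assets:      Reserves at CB +£370B, Securities −£298B, Foreign assets −£10B
  Liabilities: Checkable deposits +£62B
So the change in checkable deposits held by the non-bank public at commercial banks is +£62 billion.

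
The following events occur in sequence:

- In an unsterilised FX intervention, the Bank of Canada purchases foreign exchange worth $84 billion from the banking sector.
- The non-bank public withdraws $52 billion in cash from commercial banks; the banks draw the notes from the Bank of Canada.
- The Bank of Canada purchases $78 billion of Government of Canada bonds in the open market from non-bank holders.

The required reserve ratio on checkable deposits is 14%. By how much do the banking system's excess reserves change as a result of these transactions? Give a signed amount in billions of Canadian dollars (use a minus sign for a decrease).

+$106.36 billion

FX purchase $84 billion: reserves +$84B, deposits 0.
Currency withdrawal $52 billion: reserves −$52B, deposits −$52B.
Asset purchase (from non-banks) $78 billion: reserves +$78B, deposits +$78B.
Totals: Δreserves = +$110B, Δdeposits = +$26B.
Δrequired reserves = 14% × +$26B = +$3.64B.
Δexcess reserves = Δreserves − Δrequired = +$110B − (+$3.64B) = +$106.36 billion.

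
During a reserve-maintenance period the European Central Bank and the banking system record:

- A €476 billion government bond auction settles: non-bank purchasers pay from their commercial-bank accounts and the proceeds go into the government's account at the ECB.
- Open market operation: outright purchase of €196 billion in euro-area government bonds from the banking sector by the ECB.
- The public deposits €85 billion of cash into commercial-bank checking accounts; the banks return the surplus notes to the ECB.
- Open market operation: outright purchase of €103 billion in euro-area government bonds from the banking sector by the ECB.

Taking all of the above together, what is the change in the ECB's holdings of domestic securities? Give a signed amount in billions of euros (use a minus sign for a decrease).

+€299 billion

ECB balance sheet:
  Assets:      Securities +€299B
  Liabilities: Bank reserves −€92B, Currency in circulation −€85B, Government deposits +€476B
Commercial banking system:
  Assets:      Reserves at CB −€92B, Securities −€299B
  Liabilities: Checkable deposits −€391B
So the change in the ECB's holdings of domestic securities is +€299 billion.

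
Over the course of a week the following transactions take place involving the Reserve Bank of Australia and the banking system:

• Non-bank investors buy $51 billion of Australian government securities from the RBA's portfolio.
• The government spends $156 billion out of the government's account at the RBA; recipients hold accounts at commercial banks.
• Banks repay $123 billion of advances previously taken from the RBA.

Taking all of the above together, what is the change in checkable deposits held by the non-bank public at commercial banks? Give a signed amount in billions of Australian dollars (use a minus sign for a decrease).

+$105 billion

RBA balance sheet:
  Assets:      Securities −$51B, Loans to banks −$123B
  Liabilities: Bank reserves −$18B, Government deposits −$156B
Commercial banking system:
  Assets:      Reserves at CB −$18B
  Liabilities: Checkable deposits +$105B, Borrowings from CB −$123B
So the change in checkable deposits held by the non-bank public at commercial banks is +$105 billion.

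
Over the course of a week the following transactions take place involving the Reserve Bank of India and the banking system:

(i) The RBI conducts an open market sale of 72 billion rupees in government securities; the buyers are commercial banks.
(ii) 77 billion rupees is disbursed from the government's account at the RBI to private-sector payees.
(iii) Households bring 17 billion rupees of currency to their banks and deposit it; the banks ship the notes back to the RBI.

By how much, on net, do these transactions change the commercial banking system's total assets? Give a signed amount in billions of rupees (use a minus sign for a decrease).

+94 billion

RBI balance sheet:
  Assets:      Securities −72B
  Liabilities: Bank reserves +22B, Currency in circulation −17B, Government deposits −77B
Commercial banking system:
  Assets:      Reserves at CB +22B, Securities +72B
  Liabilities: Checkable deposits +94B
Change in total bank assets = +94 billion.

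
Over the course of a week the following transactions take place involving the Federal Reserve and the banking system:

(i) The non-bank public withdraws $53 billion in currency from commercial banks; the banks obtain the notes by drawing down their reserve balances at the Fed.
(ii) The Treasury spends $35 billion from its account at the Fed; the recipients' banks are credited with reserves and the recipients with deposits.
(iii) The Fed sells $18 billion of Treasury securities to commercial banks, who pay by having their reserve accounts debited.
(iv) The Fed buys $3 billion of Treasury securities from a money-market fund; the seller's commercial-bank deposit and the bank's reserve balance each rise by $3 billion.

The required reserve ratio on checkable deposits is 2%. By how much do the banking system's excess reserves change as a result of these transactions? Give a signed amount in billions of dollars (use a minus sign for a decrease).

Currency withdrawal $53 billion: reserves −$53B, deposits −$53B.
Government spending $35 billion: reserves +$35B, deposits +$35B.
OMO sale (to banks) $18 billion: reserves −$18B, deposits 0.
Asset purchase (from non-banks) $3 billion: reserves +$3B, deposits +$3B.
Totals: Δreserves = −$33B, Δdeposits = −$15B.
Δrequired reserves = 2% × −$15B = −$0.3B.
Δexcess reserves = Δreserves − Δrequired = −$33B − (−$0.3B) = -$32.7 billion.

-$32.7 billion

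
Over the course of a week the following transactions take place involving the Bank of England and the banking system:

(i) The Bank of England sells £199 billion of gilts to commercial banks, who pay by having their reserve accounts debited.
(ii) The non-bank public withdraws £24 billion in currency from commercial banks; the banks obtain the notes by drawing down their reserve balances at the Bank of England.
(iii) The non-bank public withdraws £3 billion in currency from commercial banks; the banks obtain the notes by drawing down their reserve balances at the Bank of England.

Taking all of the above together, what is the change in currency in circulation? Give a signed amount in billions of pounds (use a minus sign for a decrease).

OMO sale (to banks) £199 billion: no currency enters or leaves circulation → 0.
Currency withdrawal £24 billion: notes leave the central bank → +£24B.
Currency withdrawal £3 billion: notes leave the central bank → +£3B.
Net: 0 + 24 + 3 = +£27 billion.

+£27 billion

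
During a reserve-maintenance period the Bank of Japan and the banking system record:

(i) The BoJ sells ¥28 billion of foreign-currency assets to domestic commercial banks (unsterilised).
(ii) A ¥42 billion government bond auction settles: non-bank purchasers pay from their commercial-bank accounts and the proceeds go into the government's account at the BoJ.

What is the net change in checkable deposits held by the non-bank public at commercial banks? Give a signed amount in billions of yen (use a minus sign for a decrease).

-¥42 billion

FX sale ¥28 billion: the counterparty is a bank, so public deposits are unchanged → 0.
Government account inflow ¥42 billion: non-bank counterparties' bank balances fall → −¥42B.
Net: 0 − 42 = -¥42 billion.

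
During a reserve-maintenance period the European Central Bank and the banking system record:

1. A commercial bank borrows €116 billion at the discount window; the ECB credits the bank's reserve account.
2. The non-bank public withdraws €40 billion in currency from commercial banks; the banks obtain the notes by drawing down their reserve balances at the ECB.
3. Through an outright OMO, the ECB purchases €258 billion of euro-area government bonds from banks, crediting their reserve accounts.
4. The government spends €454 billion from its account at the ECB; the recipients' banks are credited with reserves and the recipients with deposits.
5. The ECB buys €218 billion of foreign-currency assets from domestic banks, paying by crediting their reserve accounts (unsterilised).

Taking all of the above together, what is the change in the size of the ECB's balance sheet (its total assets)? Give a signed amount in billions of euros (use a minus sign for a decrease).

+€592 billion

ECB balance sheet:
  Assets:      Securities +€258B, Loans to banks +€116B, Foreign assets +€218B
  Liabilities: Bank reserves +€1006B, Currency in circulation +€40B, Government deposits −€454B
Commercial banking system:
  Assets:      Reserves at CB +€1006B, Securities −€258B, Foreign assets −€218B
  Liabilities: Checkable deposits +€414B, Borrowings from CB +€116B
Change in total ECB assets = +€592 billion.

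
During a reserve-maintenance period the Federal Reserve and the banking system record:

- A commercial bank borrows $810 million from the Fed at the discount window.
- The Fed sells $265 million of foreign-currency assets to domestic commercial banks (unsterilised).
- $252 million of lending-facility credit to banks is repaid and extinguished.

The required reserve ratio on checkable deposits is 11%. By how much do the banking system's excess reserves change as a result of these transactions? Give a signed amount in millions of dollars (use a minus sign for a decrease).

Discount-window loan $810 million: reserves +$810M, deposits 0.
FX sale $265 million: reserves −$265M, deposits 0.
Discount-window repayment $252 million: reserves −$252M, deposits 0.
Totals: Δreserves = +$293M, Δdeposits = 0.
Δrequired reserves = 11% × 0 = 0.
Δexcess reserves = Δreserves − Δrequired = +$293M − (0) = +$293 million.

+$293 million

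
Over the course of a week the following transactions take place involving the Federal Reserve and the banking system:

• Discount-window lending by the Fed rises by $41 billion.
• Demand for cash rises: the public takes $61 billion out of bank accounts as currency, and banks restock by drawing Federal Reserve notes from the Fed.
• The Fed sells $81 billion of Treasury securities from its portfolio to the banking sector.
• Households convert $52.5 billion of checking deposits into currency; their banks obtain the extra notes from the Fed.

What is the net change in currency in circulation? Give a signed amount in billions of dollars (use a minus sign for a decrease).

+$113.5 billion

Fed balance sheet:
  Assets:      Securities −$81B, Loans to banks +$41B
  Liabilities: Bank reserves −$153.5B, Currency in circulation +$113.5B
Commercial banking system:
  Assets:      Reserves at CB −$153.5B, Securities +$81B
  Liabilities: Checkable deposits −$113.5B, Borrowings from CB +$41B
So the change in currency in circulation is +$113.5 billion.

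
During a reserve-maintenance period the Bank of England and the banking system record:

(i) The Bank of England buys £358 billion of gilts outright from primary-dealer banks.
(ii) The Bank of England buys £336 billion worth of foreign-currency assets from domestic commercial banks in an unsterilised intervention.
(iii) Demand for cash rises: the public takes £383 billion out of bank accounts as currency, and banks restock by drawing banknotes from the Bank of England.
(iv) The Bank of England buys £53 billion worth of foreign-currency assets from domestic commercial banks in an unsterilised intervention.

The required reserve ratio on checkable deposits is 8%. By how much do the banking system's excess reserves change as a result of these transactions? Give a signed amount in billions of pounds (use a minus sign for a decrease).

OMO purchase (from banks) £358 billion: reserves +£358B, deposits 0.
FX purchase £336 billion: reserves +£336B, deposits 0.
Currency withdrawal £383 billion: reserves −£383B, deposits −£383B.
FX purchase £53 billion: reserves +£53B, deposits 0.
Totals: Δreserves = +£364B, Δdeposits = −£383B.
Δrequired reserves = 8% × −£383B = −£30.64B.
Δexcess reserves = Δreserves − Δrequired = +£364B − (−£30.64B) = +£394.64 billion.

+£394.64 billion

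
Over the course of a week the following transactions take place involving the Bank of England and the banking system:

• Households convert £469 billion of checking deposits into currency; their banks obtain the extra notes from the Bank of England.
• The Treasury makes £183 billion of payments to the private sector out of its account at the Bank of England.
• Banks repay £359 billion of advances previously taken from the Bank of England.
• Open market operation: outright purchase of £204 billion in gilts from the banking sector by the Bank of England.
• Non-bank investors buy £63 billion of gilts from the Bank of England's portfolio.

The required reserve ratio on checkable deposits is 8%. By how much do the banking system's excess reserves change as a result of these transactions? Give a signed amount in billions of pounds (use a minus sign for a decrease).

Currency withdrawal £469 billion: reserves −£469B, deposits −£469B.
Government spending £183 billion: reserves +£183B, deposits +£183B.
Discount-window repayment £359 billion: reserves −£359B, deposits 0.
OMO purchase (from banks) £204 billion: reserves +£204B, deposits 0.
Asset sale (to non-banks) £63 billion: reserves −£63B, deposits −£63B.
Totals: Δreserves = −£504B, Δdeposits = −£349B.
Δrequired reserves = 8% × −£349B = −£27.92B.
Δexcess reserves = Δreserves − Δrequired = −£504B − (−£27.92B) = -£476.08 billion.

-£476.08 billion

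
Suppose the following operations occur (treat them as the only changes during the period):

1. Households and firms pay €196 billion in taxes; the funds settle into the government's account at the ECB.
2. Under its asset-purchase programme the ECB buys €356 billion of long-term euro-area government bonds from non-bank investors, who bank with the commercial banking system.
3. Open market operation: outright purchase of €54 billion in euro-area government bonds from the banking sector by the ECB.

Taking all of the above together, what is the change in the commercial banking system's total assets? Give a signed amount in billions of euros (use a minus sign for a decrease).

ECB balance sheet:
  Assets:      Securities +€410B
  Liabilities: Bank reserves +€214B, Government deposits +€196B
Commercial banking system:
  Assets:      Reserves at CB +€214B, Securities −€54B
  Liabilities: Checkable deposits +€160B
Change in total bank assets = +€160 billion.

+€160 billion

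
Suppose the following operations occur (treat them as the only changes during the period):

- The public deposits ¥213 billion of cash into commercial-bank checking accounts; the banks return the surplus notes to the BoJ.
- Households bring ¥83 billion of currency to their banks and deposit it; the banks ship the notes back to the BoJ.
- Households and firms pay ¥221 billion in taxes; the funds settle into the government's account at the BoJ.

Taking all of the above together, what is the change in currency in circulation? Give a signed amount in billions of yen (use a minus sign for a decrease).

Currency deposit ¥213 billion: notes return to the central bank → −¥213B.
Currency deposit ¥83 billion: notes return to the central bank → −¥83B.
Government account inflow ¥221 billion: no currency enters or leaves circulation → 0.
Net: −213 − 83 + 0 = -¥296 billion.

-¥296 billion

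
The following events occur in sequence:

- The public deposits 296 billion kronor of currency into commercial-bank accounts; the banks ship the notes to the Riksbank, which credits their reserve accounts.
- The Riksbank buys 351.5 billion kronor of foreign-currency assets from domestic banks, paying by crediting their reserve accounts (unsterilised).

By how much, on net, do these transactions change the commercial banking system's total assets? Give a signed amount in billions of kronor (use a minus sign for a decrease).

+296 billion

Riksbank balance sheet:
  Assets:      Foreign assets +351.5B
  Liabilities: Bank reserves +647.5B, Currency in circulation −296B
Commercial banking system:
  Assets:      Reserves at CB +647.5B, Foreign assets −351.5B
  Liabilities: Checkable deposits +296B
Change in total bank assets = +296 billion.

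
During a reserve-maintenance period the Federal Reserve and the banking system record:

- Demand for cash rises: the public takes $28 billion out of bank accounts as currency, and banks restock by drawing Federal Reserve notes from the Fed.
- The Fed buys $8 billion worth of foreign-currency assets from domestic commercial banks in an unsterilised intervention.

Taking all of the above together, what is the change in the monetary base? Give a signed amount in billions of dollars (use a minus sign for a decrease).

Fed balance sheet:
  Assets:      Foreign assets +$8B
  Liabilities: Bank reserves −$20B, Currency in circulation +$28B
Commercial banking system:
  Assets:      Reserves at CB −$20B, Foreign assets −$8B
  Liabilities: Checkable deposits −$28B
Monetary base = currency + reserves: +$28B + (−$20B) = +$8 billion.

+$8 billion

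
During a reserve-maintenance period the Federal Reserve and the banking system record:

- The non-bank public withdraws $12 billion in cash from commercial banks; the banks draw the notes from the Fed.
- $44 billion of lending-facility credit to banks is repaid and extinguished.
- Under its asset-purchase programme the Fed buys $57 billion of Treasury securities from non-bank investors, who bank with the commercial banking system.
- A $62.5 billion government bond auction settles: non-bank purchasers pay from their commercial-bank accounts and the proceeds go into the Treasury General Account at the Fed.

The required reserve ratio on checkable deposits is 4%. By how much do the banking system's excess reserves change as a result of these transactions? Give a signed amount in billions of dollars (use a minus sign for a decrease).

Currency withdrawal $12 billion: reserves −$12B, deposits −$12B.
Discount-window repayment $44 billion: reserves −$44B, deposits 0.
Asset purchase (from non-banks) $57 billion: reserves +$57B, deposits +$57B.
Government account inflow $62.5 billion: reserves −$62.5B, deposits −$62.5B.
Totals: Δreserves = −$61.5B, Δdeposits = −$17.5B.
Δrequired reserves = 4% × −$17.5B = −$0.7B.
Δexcess reserves = Δreserves − Δrequired = −$61.5B − (−$0.7B) = -$60.8 billion.

-$60.8 billion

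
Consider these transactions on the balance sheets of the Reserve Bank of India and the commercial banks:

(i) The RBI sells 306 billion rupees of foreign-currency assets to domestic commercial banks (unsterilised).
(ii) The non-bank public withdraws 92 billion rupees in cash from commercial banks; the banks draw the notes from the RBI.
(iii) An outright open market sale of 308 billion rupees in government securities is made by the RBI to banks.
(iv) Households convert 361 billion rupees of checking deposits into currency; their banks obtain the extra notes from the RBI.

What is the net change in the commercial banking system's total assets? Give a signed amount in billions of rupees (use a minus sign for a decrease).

RBI balance sheet:
  Assets:      Securities −308B, Foreign assets −306B
  Liabilities: Bank reserves −1067B, Currency in circulation +453B
Commercial banking system:
  Assets:      Reserves at CB −1067B, Securities +308B, Foreign assets +306B
  Liabilities: Checkable deposits −453B
Change in total bank assets = -453 billion.

-453 billion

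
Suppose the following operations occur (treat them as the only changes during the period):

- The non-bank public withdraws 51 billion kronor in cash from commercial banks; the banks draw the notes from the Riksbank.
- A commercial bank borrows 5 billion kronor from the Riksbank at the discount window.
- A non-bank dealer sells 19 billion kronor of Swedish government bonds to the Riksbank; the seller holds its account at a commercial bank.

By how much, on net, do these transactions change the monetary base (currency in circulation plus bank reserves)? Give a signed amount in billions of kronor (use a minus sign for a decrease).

+24 billion

Currency withdrawal 51 billion kronor: just a shift between currency and reserves — both are base money → 0.
Discount-window loan 5 billion kronor: Riksbank balance sheet expands → +5B.
Asset purchase (from non-banks) 19 billion kronor: Riksbank balance sheet expands → +19B.
Net: 0 + 5 + 19 = +24 billion.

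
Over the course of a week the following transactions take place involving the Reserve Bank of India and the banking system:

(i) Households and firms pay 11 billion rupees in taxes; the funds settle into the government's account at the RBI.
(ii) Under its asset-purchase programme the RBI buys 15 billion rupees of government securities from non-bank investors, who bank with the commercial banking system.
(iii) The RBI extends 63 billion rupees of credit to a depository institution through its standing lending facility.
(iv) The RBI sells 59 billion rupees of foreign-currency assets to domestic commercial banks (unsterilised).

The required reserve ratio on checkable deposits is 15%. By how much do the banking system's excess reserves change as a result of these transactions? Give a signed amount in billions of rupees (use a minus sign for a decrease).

Government account inflow 11 billion rupees: reserves −11B, deposits −11B.
Asset purchase (from non-banks) 15 billion rupees: reserves +15B, deposits +15B.
Discount-window loan 63 billion rupees: reserves +63B, deposits 0.
FX sale 59 billion rupees: reserves −59B, deposits 0.
Totals: Δreserves = +8B, Δdeposits = +4B.
Δrequired reserves = 15% × +4B = +0.6B.
Δexcess reserves = Δreserves − Δrequired = +8B − (+0.6B) = +7.4 billion.

+7.4 billion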